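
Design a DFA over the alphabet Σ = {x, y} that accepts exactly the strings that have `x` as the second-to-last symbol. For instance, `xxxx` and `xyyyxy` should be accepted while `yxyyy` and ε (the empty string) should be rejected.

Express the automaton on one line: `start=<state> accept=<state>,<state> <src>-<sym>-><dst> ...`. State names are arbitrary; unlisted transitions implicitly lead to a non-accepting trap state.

start=q0 accept=q3,q4 q0-x->q1 q0-y->q2 q1-x->q3 q1-y->q4 q2-x->q5 q2-y->q6 q3-x->q3 q3-y->q4 q4-x->q5 q4-y->q6 q5-x->q3 q5-y->q4 q6-x->q5 q6-y->q6

Because acceptance depends on a position counted from the end, the machine has to buffer the most recent 2 symbols. Make each state the string of the last up-to-2 symbols read; on input `x` shift the window left and append `x`. Accept when the buffered window has length 2 and begins with `x`.
        x   y  
>  q0   q1  q2 
   q1   q3  q4 
   q2   q5  q6 
 * q3   q3  q4 
 * q4   q5  q6 
   q5   q3  q4 
   q6   q5  q6 
(> = start, * = accepting)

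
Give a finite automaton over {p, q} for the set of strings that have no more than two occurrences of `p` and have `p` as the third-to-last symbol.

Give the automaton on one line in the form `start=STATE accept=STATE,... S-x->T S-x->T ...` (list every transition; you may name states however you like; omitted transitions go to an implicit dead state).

start=s0 accept=s5,s6,s7,s8 s0-p->s1 s0-q->s0 s1-p->s2 s1-q->s3 s2-p->s4 s2-q->s5 s3-p->s6 s3-q->s7 s4-p->s4 s4-q->s4 s5-p->s4 s5-q->s8 s6-p->s4 s6-q->s9 s7-p->s10 s7-q->s11 s8-p->s4 s8-q->s4 s9-p->s4 s9-q->s8 s10-p->s4 s10-q->s9 s11-p->s10 s11-q->s11

Build one automaton per condition and run them in lockstep. One (4 states) tracks the count of `p`s, saturating at 3; the other (15 states) tracks the last 3 symbols read. Each combined state is a pair, one component from each; accept when both components accept. After merging equivalent states the machine shrinks.
With 12 states:
          p    q  
>  s0     s1   s0 
   s1     s2   s3 
   s2     s4   s5 
   s3     s6   s7 
   s4     s4   s4 
 * s5     s4   s8 
 * s6     s4   s9 
 * s7    s10  s11 
 * s8     s4   s4 
   s9     s4   s8 
   s10    s4   s9 
   s11   s10  s11 
(> = start, * = accepting)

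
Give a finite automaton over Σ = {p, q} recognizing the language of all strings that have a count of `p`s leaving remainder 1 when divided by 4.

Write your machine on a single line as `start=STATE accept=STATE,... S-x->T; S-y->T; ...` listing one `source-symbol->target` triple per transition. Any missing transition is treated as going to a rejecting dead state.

start=A; accept=B; A-p->B; A-q->A; B-p->C; B-q->B; C-p->D; C-q->C; D-p->A; D-q->D

The only thing that matters is how many `p`s have appeared, reduced mod 4. Use one state per residue: A for 0, …, D for 3. Reading `p` moves to the next residue; anything else stays put. B is accepting.
With 4 states:
       p  q 
>  A   B  A 
 * B   C  B 
   C   D  C 
   D   A  D 
(> = start, * = accepting)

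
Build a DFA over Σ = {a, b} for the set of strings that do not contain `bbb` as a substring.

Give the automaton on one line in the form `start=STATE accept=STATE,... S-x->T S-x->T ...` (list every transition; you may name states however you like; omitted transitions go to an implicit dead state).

start=q0 accept=q0,q1,q2 q0-a->q0 q0-b->q1 q1-a->q0 q1-b->q2 q2-a->q0 q2-b->q3 q3-a->q3 q3-b->q3

Track partial matches of the forbidden pattern `bbb`. State q3 is a dead state reached once `bbb` has occurred; every other state accepts. q0 means no part of `bbb` is currently matched.
        a   b  
>* q0   q0  q1 
 * q1   q0  q2 
 * q2   q0  q3 
   q3   q3  q3 
(> = start, * = accepting)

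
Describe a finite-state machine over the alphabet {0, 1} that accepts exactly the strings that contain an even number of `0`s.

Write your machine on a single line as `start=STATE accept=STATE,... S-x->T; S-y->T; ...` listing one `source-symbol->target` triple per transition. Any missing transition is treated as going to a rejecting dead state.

Keep the running count of `0`s modulo 2: each `0` advances along the cycle q0 → q1 → q0 while other symbols loop. Accept at q0.
        0   1  
>* q0   q1  q0 
   q1   q0  q1 
(> = start, * = accepting)

start=q0; accept=q0; q0-0->q1; q0-1->q0; q1-0->q0; q1-1->q1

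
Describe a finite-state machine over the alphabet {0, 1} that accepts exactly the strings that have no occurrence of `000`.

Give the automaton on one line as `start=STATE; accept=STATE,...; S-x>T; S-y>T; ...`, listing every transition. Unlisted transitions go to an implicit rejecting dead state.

Track partial matches of the forbidden pattern `000`. State s3 is a dead state reached once `000` has occurred; every other state accepts. s0 means no part of `000` is currently matched.
4 states suffice.
        0   1  
>* s0   s1  s0 
 * s1   s2  s0 
 * s2   s3  s0 
   s3   s3  s3 
(> = start, * = accepting)

start=s0; accept=s0,s1,s2; s0-0>s1; s0-1>s0; s1-0>s2; s1-1>s0; s2-0>s3; s2-1>s0; s3-0>s3; s3-1>s3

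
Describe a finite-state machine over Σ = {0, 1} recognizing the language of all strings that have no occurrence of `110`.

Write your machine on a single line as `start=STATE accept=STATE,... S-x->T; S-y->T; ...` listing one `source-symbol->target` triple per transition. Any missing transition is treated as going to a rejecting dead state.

Track partial matches of the forbidden pattern `110`. State s3 is a dead state reached once `110` has occurred; every other state accepts. s0 means no part of `110` is currently matched.
        0   1  
>* s0   s0  s1 
 * s1   s0  s2 
 * s2   s3  s2 
   s3   s3  s3 
(> = start, * = accepting)

start=s0; accept=s0,s1,s2; s0-0->s0; s0-1->s1; s1-0->s0; s1-1->s2; s2-0->s3; s2-1->s2; s3-0->s3; s3-1->s3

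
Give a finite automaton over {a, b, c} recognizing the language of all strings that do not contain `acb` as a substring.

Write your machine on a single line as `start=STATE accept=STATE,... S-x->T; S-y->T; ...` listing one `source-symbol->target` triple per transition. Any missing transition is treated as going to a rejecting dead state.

Track partial matches of the forbidden pattern `acb`. State s3 is a dead state reached once `acb` has occurred; every other state accepts. s0 means no part of `acb` is currently matched.
A 4-state machine:
        a   b   c  
>* s0   s1  s0  s0 
 * s1   s1  s0  s2 
 * s2   s1  s3  s0 
   s3   s3  s3  s3 
(> = start, * = accepting)

start=s0; accept=s0,s1,s2; s0-a->s1; s0-b->s0; s0-c->s0; s1-a->s1; s1-b->s0; s1-c->s2; s2-a->s1; s2-b->s3; s2-c->s0; s3-a->s3; s3-b->s3; s3-c->s3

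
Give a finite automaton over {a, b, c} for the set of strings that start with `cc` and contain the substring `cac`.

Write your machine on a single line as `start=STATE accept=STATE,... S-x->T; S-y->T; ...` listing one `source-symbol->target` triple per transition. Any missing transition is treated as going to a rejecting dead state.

Build one automaton per condition and run them in lockstep. One (4 states) tracks whether the input so far still matches the prefix `cc`; the other (4 states) tracks whether and how much of `cac` has been seen. Each combined state is a pair, one component from each; accept when both components accept.
        a   b   c  
>  s0   s1  s1  s2 
   s1   s1  s1  s3 
   s2   s4  s1  s5 
   s3   s4  s1  s3 
   s4   s1  s1  s6 
   s5   s7  s8  s5 
   s6   s6  s6  s6 
   s7   s8  s8  s9 
   s8   s8  s8  s5 
 * s9   s9  s9  s9 
(> = start, * = accepting)

start=s0; accept=s9; s0-a->s1; s0-b->s1; s0-c->s2; s1-a->s1; s1-b->s1; s1-c->s3; s2-a->s4; s2-b->s1; s2-c->s5; s3-a->s4; s3-b->s1; s3-c->s3; s4-a->s1; s4-b->s1; s4-c->s6; s5-a->s7; s5-b->s8; s5-c->s5; s6-a->s6; s6-b->s6; s6-c->s6; s7-a->s8; s7-b->s8; s7-c->s9; s8-a->s8; s8-b->s8; s8-c->s5; s9-a->s9; s9-b->s9; s9-c->s9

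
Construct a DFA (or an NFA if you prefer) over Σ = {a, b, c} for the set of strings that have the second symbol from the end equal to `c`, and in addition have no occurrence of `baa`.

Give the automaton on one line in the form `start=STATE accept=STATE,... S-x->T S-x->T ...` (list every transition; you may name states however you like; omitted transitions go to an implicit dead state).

Build one automaton per condition and run them in lockstep. One (13 states) tracks the last 2 symbols read; the other (4 states) tracks partial matches of the forbidden pattern `baa`. Each combined state is a pair, one component from each; accept when both components accept. After merging equivalent states the machine shrinks.
8 states suffice.
        a   b   c  
>  S0   S0  S1  S2 
   S1   S3  S1  S2 
   S2   S4  S5  S6 
   S3   S7  S1  S2 
 * S4   S0  S1  S2 
 * S5   S3  S1  S2 
 * S6   S4  S5  S6 
   S7   S7  S7  S7 
(> = start, * = accepting)

start=S0 accept=S4,S5,S6 S0-a->S0 S0-b->S1 S0-c->S2 S1-a->S3 S1-b->S1 S1-c->S2 S2-a->S4 S2-b->S5 S2-c->S6 S3-a->S7 S3-b->S1 S3-c->S2 S4-a->S0 S4-b->S1 S4-c->S2 S5-a->S3 S5-b->S1 S5-c->S2 S6-a->S4 S6-b->S5 S6-c->S6 S7-a->S7 S7-b->S7 S7-c->S7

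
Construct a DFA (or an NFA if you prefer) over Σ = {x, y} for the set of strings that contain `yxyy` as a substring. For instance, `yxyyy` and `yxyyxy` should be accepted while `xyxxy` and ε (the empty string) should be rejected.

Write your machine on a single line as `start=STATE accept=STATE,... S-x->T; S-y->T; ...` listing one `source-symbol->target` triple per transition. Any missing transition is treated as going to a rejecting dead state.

States S0..S3 record the length of the longest prefix of `yxyy` that matches the current input suffix. Reaching S4 means `yxyy` has been seen, and we stay there forever. Accept from S4.
5 states suffice.
        x   y  
>  S0   S0  S1 
   S1   S2  S1 
   S2   S0  S3 
   S3   S2  S4 
 * S4   S4  S4 
(> = start, * = accepting)

start=S0; accept=S4; S0-x->S0; S0-y->S1; S1-x->S2; S1-y->S1; S2-x->S0; S2-y->S3; S3-x->S2; S3-y->S4; S4-x->S4; S4-y->S4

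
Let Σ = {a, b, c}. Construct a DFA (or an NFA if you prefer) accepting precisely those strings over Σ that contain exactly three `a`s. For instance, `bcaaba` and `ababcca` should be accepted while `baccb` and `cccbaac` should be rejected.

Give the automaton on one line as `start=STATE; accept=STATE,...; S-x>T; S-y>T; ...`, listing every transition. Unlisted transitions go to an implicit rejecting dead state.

Only the number of `a`s matters, and only up to 4. Make a chain S0 → S1 → S2 → S3 → S4 advanced by each `a` (with S4 absorbing); every other symbol self-loops. The accepting set is {S3}.
A 5-state machine:
        a   b   c  
>  S0   S1  S0  S0 
   S1   S2  S1  S1 
   S2   S3  S2  S2 
 * S3   S4  S3  S3 
   S4   S4  S4  S4 
(> = start, * = accepting)

start=S0; accept=S3; S0-a>S1; S0-b>S0; S0-c>S0; S1-a>S2; S1-b>S1; S1-c>S1; S2-a>S3; S2-b>S2; S2-c>S2; S3-a>S4; S3-b>S3; S3-c>S3; S4-a>S4; S4-b>S4; S4-c>S4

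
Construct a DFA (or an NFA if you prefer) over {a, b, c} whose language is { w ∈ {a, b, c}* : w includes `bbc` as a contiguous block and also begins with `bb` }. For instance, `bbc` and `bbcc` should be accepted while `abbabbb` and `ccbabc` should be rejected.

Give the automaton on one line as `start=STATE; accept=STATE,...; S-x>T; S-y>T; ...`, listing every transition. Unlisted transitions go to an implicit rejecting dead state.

start=q0; accept=q5; q0-a>q1; q0-b>q2; q0-c>q1; q1-a>q1; q1-b>q1; q1-c>q1; q2-a>q1; q2-b>q3; q2-c>q1; q3-a>q4; q3-b>q3; q3-c>q5; q4-a>q4; q4-b>q6; q4-c>q4; q5-a>q5; q5-b>q5; q5-c>q5; q6-a>q4; q6-b>q3; q6-c>q4

Handle the two conditions separately and then intersect. The first has 4 states tracking whether and how much of `bbc` has been seen; the second has 4 states tracking whether the input so far still matches the prefix `bb`. A product state is a pair (one from each), accepting exactly when both do. Equivalent product states are then merged.
With 7 states:
        a   b   c  
>  q0   q1  q2  q1 
   q1   q1  q1  q1 
   q2   q1  q3  q1 
   q3   q4  q3  q5 
   q4   q4  q6  q4 
 * q5   q5  q5  q5 
   q6   q4  q3  q4 
(> = start, * = accepting)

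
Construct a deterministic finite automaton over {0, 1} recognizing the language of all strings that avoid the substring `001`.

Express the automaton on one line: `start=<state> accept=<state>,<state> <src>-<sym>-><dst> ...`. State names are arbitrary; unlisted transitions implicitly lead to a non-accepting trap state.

start=s0 accept=s0,s1,s2 s0-0->s1 s0-1->s0 s1-0->s2 s1-1->s0 s2-0->s2 s2-1->s3 s3-0->s3 s3-1->s3

Track partial matches of the forbidden pattern `001`. State s3 is a dead state reached once `001` has occurred; every other state accepts. s0 means no part of `001` is currently matched.
A 4-state machine:
        0   1  
>* s0   s1  s0 
 * s1   s2  s0 
 * s2   s2  s3 
   s3   s3  s3 
(> = start, * = accepting)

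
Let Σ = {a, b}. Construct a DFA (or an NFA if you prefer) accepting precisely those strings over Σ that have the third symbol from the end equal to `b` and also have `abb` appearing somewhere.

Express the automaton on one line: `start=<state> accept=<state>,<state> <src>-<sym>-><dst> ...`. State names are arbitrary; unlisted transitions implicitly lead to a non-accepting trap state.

Build one automaton per condition and run them in lockstep. The first has 15 states tracking the last 3 symbols read; the second has 4 states tracking whether and how much of `abb` has been seen. A product state is a pair (one from each), accepting exactly when both do. Minimizing collapses redundant product states.
11 states suffice.
          a    b  
>  s0     s1   s0 
   s1     s1   s2 
   s2     s1   s3 
   s3     s4   s5 
 * s4     s6   s7 
 * s5     s4   s5 
 * s6     s8   s9 
 * s7    s10   s3 
   s8     s8   s9 
   s9    s10   s3 
   s10    s6   s7 
(> = start, * = accepting)

start=s0 accept=s4,s5,s6,s7 s0-a->s1 s0-b->s0 s1-a->s1 s1-b->s2 s2-a->s1 s2-b->s3 s3-a->s4 s3-b->s5 s4-a->s6 s4-b->s7 s5-a->s4 s5-b->s5 s6-a->s8 s6-b->s9 s7-a->s10 s7-b->s3 s8-a->s8 s8-b->s9 s9-a->s10 s9-b->s3 s10-a->s6 s10-b->s7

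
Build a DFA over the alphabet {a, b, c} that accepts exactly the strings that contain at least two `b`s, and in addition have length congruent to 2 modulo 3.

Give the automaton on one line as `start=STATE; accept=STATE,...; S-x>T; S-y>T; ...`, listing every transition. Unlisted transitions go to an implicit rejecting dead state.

Handle the two conditions separately and then intersect. One (4 states) tracks the count of `b`s, saturating at 3; the other (3 states) tracks the input length modulo 3. Each combined state is a pair, one component from each; accept when both components accept.
A 12-state machine:
          a    b    c  
>  s0     s1   s2   s1 
   s1     s3   s4   s3 
   s2     s4   s5   s4 
   s3     s0   s6   s0 
   s4     s6   s7   s6 
 * s5     s7   s8   s7 
   s6     s2   s9   s2 
   s7     s9  s10   s9 
   s8    s10  s10  s10 
   s9     s5  s11   s5 
   s10   s11  s11  s11 
 * s11    s8   s8   s8 
(> = start, * = accepting)

start=s0; accept=s5,s11; s0-a>s1; s0-b>s2; s0-c>s1; s1-a>s3; s1-b>s4; s1-c>s3; s2-a>s4; s2-b>s5; s2-c>s4; s3-a>s0; s3-b>s6; s3-c>s0; s4-a>s6; s4-b>s7; s4-c>s6; s5-a>s7; s5-b>s8; s5-c>s7; s6-a>s2; s6-b>s9; s6-c>s2; s7-a>s9; s7-b>s10; s7-c>s9; s8-a>s10; s8-b>s10; s8-c>s10; s9-a>s5; s9-b>s11; s9-c>s5; s10-a>s11; s10-b>s11; s10-c>s11; s11-a>s8; s11-b>s8; s11-c>s8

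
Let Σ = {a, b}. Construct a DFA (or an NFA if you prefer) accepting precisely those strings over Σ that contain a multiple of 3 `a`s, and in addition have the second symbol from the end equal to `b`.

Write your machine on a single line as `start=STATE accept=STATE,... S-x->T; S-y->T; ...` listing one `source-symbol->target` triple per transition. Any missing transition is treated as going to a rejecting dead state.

start=s0; accept=s6,s13; s0-a->s1; s0-b->s2; s1-a->s3; s1-b->s4; s2-a->s5; s2-b->s6; s3-a->s7; s3-b->s8; s4-a->s9; s4-b->s10; s5-a->s3; s5-b->s4; s6-a->s5; s6-b->s6; s7-a->s11; s7-b->s12; s8-a->s13; s8-b->s14; s9-a->s7; s9-b->s8; s10-a->s9; s10-b->s10; s11-a->s3; s11-b->s4; s12-a->s5; s12-b->s6; s13-a->s11; s13-b->s12; s14-a->s13; s14-b->s14

Build one automaton per condition and run them in lockstep. The first has 3 states tracking the count of `a`s modulo 3; the second has 7 states tracking the last 2 symbols read. A product state is a pair (one from each), accepting exactly when both do.
          a    b  
>  s0     s1   s2 
   s1     s3   s4 
   s2     s5   s6 
   s3     s7   s8 
   s4     s9  s10 
   s5     s3   s4 
 * s6     s5   s6 
   s7    s11  s12 
   s8    s13  s14 
   s9     s7   s8 
   s10    s9  s10 
   s11    s3   s4 
   s12    s5   s6 
 * s13   s11  s12 
   s14   s13  s14 
(> = start, * = accepting)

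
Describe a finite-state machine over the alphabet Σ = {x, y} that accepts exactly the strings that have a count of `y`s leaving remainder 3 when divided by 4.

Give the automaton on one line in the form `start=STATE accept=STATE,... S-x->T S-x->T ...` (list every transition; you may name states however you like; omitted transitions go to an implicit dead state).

start=S0 accept=S3 S0-x->S0 S0-y->S1 S1-x->S1 S1-y->S2 S2-x->S2 S2-y->S3 S3-x->S3 S3-y->S0

The only thing that matters is how many `y`s have appeared, reduced mod 4. Use one state per residue: S0 for 0, …, S3 for 3. Reading `y` moves to the next residue; anything else stays put. S3 is accepting.
A 4-state machine:
        x   y  
>  S0   S0  S1 
   S1   S1  S2 
   S2   S2  S3 
 * S3   S3  S0 
(> = start, * = accepting)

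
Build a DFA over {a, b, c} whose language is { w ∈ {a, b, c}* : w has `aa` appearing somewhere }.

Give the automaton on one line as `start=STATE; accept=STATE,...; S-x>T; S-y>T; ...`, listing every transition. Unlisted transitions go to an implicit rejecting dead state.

start=q0; accept=q2; q0-a>q1; q0-b>q0; q0-c>q0; q1-a>q2; q1-b>q0; q1-c>q0; q2-a>q2; q2-b>q2; q2-c>q2

Track how much of `aa` has been matched so far: state q0 is no progress, q2 is the absorbing accept state reached once `aa` has occurred. Intermediate states record partial matches; on a mismatch, fall back to the longest reusable overlap.
A 3-state machine:
        a   b   c  
>  q0   q1  q0  q0 
   q1   q2  q0  q0 
 * q2   q2  q2  q2 
(> = start, * = accepting)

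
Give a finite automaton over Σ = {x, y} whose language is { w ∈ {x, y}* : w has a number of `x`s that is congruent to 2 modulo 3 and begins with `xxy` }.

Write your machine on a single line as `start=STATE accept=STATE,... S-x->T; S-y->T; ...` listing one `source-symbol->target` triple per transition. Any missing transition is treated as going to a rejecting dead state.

Build one automaton per condition and run them in lockstep. The first has 3 states tracking the count of `x`s modulo 3; the second has 5 states tracking whether the input so far still matches the prefix `xxy`. A product state is a pair (one from each), accepting exactly when both do.
With 9 states:
       x  y 
>  A   B  C 
   B   D  E 
   C   E  C 
   D   C  F 
   E   G  E 
 * F   H  F 
   G   C  G 
   H   I  H 
   I   F  I 
(> = start, * = accepting)

start=A; accept=F; A-x->B; A-y->C; B-x->D; B-y->E; C-x->E; C-y->C; D-x->C; D-y->F; E-x->G; E-y->E; F-x->H; F-y->F; G-x->C; G-y->G; H-x->I; H-y->H; I-x->F; I-y->I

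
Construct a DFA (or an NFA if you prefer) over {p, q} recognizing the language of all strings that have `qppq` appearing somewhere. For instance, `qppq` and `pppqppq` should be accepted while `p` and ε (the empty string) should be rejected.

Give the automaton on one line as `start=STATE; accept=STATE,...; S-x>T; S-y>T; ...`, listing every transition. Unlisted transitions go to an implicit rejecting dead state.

start=s0; accept=s4; s0-p>s0; s0-q>s1; s1-p>s2; s1-q>s1; s2-p>s3; s2-q>s1; s3-p>s0; s3-q>s4; s4-p>s4; s4-q>s4

States s0..s3 record the length of the longest prefix of `qppq` that matches the current input suffix. Reaching s4 means `qppq` has been seen, and we stay there forever. Accept from s4.
A 5-state machine:
        p   q  
>  s0   s0  s1 
   s1   s2  s1 
   s2   s3  s1 
   s3   s0  s4 
 * s4   s4  s4 
(> = start, * = accepting)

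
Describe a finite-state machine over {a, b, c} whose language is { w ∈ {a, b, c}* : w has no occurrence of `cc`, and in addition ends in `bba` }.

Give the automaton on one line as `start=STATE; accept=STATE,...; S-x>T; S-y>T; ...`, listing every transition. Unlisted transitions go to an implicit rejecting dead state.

start=S0; accept=S5; S0-a>S0; S0-b>S1; S0-c>S2; S1-a>S0; S1-b>S3; S1-c>S2; S2-a>S0; S2-b>S1; S2-c>S4; S3-a>S5; S3-b>S3; S3-c>S2; S4-a>S4; S4-b>S4; S4-c>S4; S5-a>S0; S5-b>S1; S5-c>S2

Run two small machines in parallel and take their product. The first has 3 states tracking partial matches of the forbidden pattern `cc`; the second has 4 states tracking how much of the suffix `bba` has currently been matched. A product state is a pair (one from each), accepting exactly when both do. Equivalent product states are then merged.
A 6-state machine:
        a   b   c  
>  S0   S0  S1  S2 
   S1   S0  S3  S2 
   S2   S0  S1  S4 
   S3   S5  S3  S2 
   S4   S4  S4  S4 
 * S5   S0  S1  S2 
(> = start, * = accepting)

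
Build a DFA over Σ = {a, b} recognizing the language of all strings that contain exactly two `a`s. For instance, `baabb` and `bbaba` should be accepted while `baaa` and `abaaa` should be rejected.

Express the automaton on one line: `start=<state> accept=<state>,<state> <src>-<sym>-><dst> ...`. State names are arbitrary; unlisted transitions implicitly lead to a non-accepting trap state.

Only the number of `a`s matters, and only up to 3. Make a chain s0 → s1 → s2 → s3 advanced by each `a` (with s3 absorbing); every other symbol self-loops. The accepting set is {s2}.
A 4-state machine:
        a   b  
>  s0   s1  s0 
   s1   s2  s1 
 * s2   s3  s2 
   s3   s3  s3 
(> = start, * = accepting)

start=s0 accept=s2 s0-a->s1 s0-b->s0 s1-a->s2 s1-b->s1 s2-a->s3 s2-b->s2 s3-a->s3 s3-b->s3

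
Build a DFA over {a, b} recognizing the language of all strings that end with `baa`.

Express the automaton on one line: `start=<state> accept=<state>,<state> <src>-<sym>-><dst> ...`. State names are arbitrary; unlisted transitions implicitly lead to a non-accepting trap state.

Remember how much of `baa` the current input suffix matches. State q0 means no match yet; q1 means the last symbol is `b`; q2 means the last 2 symbols are `ba`; q3 means the last 3 symbols are `baa`. Only q3 accepts. On a mismatch, fall back to the longest proper suffix that is still a prefix of `baa`.
A 4-state machine:
        a   b  
>  q0   q0  q1 
   q1   q2  q1 
   q2   q3  q1 
 * q3   q0  q1 
(> = start, * = accepting)

start=q0 accept=q3 q0-a->q0 q0-b->q1 q1-a->q2 q1-b->q1 q2-a->q3 q2-b->q1 q3-a->q0 q3-b->q1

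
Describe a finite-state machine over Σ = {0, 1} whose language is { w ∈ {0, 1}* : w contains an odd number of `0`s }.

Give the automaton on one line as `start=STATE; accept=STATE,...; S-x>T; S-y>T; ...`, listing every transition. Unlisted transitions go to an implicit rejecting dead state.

start=A; accept=B; A-0>B; A-1>A; B-0>A; B-1>B

Keep the running count of `0`s modulo 2: each `0` advances along the cycle A → B → A while other symbols loop. Accept at B.
With 2 states:
       0  1 
>  A   B  A 
 * B   A  B 
(> = start, * = accepting)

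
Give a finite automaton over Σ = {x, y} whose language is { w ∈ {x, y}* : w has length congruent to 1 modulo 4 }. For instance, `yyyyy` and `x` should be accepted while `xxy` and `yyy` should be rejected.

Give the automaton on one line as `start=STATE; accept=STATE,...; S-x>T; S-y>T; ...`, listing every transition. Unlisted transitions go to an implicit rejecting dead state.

start=S0; accept=S1; S0-x>S1; S0-y>S1; S1-x>S2; S1-y>S2; S2-x>S3; S2-y>S3; S3-x>S0; S3-y>S0

Only the length mod 4 matters, so use a 4-cycle: from any state, every input symbol moves to the next state, wrapping S3 back to S0. Mark S1 accepting.
4 states suffice.
        x   y  
>  S0   S1  S1 
 * S1   S2  S2 
   S2   S3  S3 
   S3   S0  S0 
(> = start, * = accepting)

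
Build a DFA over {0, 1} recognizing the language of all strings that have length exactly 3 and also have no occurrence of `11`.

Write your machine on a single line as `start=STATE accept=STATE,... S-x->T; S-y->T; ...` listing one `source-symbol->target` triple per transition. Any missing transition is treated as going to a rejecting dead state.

Build one automaton per condition and run them in lockstep. One (5 states) tracks the input length, saturating at 4; the other (3 states) tracks partial matches of the forbidden pattern `11`. Each combined state is a pair, one component from each; accept when both components accept. After merging equivalent states the machine shrinks.
With 7 states:
        0   1  
>  q0   q1  q2 
   q1   q3  q4 
   q2   q3  q5 
   q3   q6  q6 
   q4   q6  q5 
   q5   q5  q5 
 * q6   q5  q5 
(> = start, * = accepting)

start=q0; accept=q6; q0-0->q1; q0-1->q2; q1-0->q3; q1-1->q4; q2-0->q3; q2-1->q5; q3-0->q6; q3-1->q6; q4-0->q6; q4-1->q5; q5-0->q5; q5-1->q5; q6-0->q5; q6-1->q5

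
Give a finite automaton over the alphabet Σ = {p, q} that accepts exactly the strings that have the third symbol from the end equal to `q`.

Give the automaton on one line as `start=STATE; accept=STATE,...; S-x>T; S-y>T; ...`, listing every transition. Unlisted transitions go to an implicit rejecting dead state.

start=s0; accept=s11,s12,s13,s14; s0-p>s1; s0-q>s2; s1-p>s3; s1-q>s4; s2-p>s5; s2-q>s6; s3-p>s7; s3-q>s8; s4-p>s9; s4-q>s10; s5-p>s11; s5-q>s12; s6-p>s13; s6-q>s14; s7-p>s7; s7-q>s8; s8-p>s9; s8-q>s10; s9-p>s11; s9-q>s12; s10-p>s13; s10-q>s14; s11-p>s7; s11-q>s8; s12-p>s9; s12-q>s10; s13-p>s11; s13-q>s12; s14-p>s13; s14-q>s14

Because acceptance depends on a position counted from the end, the machine has to buffer the most recent 3 symbols. Make each state the string of the last up-to-3 symbols read; on input `x` shift the window left and append `x`. Accept when the buffered window has length 3 and begins with `q`.
15 states suffice.
          p    q  
>  s0     s1   s2 
   s1     s3   s4 
   s2     s5   s6 
   s3     s7   s8 
   s4     s9  s10 
   s5    s11  s12 
   s6    s13  s14 
   s7     s7   s8 
   s8     s9  s10 
   s9    s11  s12 
   s10   s13  s14 
 * s11    s7   s8 
 * s12    s9  s10 
 * s13   s11  s12 
 * s14   s13  s14 
(> = start, * = accepting)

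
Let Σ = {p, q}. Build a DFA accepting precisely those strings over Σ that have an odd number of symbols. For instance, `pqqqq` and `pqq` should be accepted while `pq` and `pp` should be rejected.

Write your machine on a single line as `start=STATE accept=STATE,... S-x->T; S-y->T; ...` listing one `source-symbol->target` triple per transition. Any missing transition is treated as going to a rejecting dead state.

start=A; accept=B; A-p->B; A-q->B; B-p->A; B-q->A

Count input length modulo 2: every symbol advances one step around the cycle A → B → A. Accept at B.
With 2 states:
       p  q 
>  A   B  B 
 * B   A  A 
(> = start, * = accepting)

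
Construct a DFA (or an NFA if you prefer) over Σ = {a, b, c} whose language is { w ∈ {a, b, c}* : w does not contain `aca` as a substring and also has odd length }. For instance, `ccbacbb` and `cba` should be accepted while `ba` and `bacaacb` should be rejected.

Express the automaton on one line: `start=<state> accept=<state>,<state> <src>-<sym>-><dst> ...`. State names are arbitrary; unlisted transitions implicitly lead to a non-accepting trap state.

start=q0 accept=q1,q2,q5 q0-a->q1 q0-b->q2 q0-c->q2 q1-a->q3 q1-b->q0 q1-c->q4 q2-a->q3 q2-b->q0 q2-c->q0 q3-a->q1 q3-b->q2 q3-c->q5 q4-a->q6 q4-b->q2 q4-c->q2 q5-a->q7 q5-b->q0 q5-c->q0 q6-a->q7 q6-b->q7 q6-c->q7 q7-a->q6 q7-b->q6 q7-c->q6

Run two small machines in parallel and take their product. One (4 states) tracks partial matches of the forbidden pattern `aca`; the other (2 states) tracks the input length modulo 2. Each combined state is a pair, one component from each; accept when both components accept.
With 8 states:
        a   b   c  
>  q0   q1  q2  q2 
 * q1   q3  q0  q4 
 * q2   q3  q0  q0 
   q3   q1  q2  q5 
   q4   q6  q2  q2 
 * q5   q7  q0  q0 
   q6   q7  q7  q7 
   q7   q6  q6  q6 
(> = start, * = accepting)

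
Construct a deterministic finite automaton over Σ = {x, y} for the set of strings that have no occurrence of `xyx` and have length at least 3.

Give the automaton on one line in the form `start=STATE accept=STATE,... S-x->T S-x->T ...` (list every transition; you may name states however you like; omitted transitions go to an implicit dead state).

Run two small machines in parallel and take their product. The first has 4 states tracking partial matches of the forbidden pattern `xyx`; the second has 5 states tracking the input length, saturating at 4. A product state is a pair (one from each), accepting exactly when both do.
       x  y 
>  A   B  C 
   B   D  E 
   C   D  F 
   D   G  H 
   E   I  J 
   F   G  J 
 * G   K  L 
 * H   M  N 
   I   M  M 
 * J   K  N 
 * K   K  L 
 * L   M  N 
   M   M  M 
 * N   K  N 
(> = start, * = accepting)

start=A accept=G,H,J,K,L,N A-x->B A-y->C B-x->D B-y->E C-x->D C-y->F D-x->G D-y->H E-x->I E-y->J F-x->G F-y->J G-x->K G-y->L H-x->M H-y->N I-x->M I-y->M J-x->K J-y->N K-x->K K-y->L L-x->M L-y->N M-x->M M-y->M N-x->K N-y->N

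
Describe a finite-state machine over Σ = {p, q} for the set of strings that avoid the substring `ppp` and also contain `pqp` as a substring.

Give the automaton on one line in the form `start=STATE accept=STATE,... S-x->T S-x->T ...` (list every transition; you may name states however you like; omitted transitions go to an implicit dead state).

Handle the two conditions separately and then intersect. The first has 4 states tracking partial matches of the forbidden pattern `ppp`; the second has 4 states tracking whether and how much of `pqp` has been seen. A product state is a pair (one from each), accepting exactly when both do. Minimizing collapses redundant product states.
With 8 states:
        p   q  
>  s0   s1  s0 
   s1   s2  s3 
   s2   s4  s3 
   s3   s5  s0 
   s4   s4  s4 
 * s5   s6  s7 
 * s6   s4  s7 
 * s7   s5  s7 
(> = start, * = accepting)

start=s0 accept=s5,s6,s7 s0-p->s1 s0-q->s0 s1-p->s2 s1-q->s3 s2-p->s4 s2-q->s3 s3-p->s5 s3-q->s0 s4-p->s4 s4-q->s4 s5-p->s6 s5-q->s7 s6-p->s4 s6-q->s7 s7-p->s5 s7-q->s7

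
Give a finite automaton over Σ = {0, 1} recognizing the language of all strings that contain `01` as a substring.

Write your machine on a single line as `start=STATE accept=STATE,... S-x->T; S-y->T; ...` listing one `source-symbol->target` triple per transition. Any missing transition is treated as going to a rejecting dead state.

States A..B record the length of the longest prefix of `01` that matches the current input suffix. Reaching C means `01` has been seen, and we stay there forever. Accept from C.
       0  1 
>  A   B  A 
   B   B  C 
 * C   C  C 
(> = start, * = accepting)

start=A; accept=C; A-0->B; A-1->A; B-0->B; B-1->C; C-0->C; C-1->C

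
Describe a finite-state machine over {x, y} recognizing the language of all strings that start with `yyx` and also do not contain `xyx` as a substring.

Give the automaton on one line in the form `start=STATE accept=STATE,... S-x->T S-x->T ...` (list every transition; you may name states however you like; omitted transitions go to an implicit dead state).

start=q0 accept=q7,q8,q10 q0-x->q1 q0-y->q2 q1-x->q1 q1-y->q3 q2-x->q1 q2-y->q4 q3-x->q5 q3-y->q6 q4-x->q7 q4-y->q6 q5-x->q5 q5-y->q5 q6-x->q1 q6-y->q6 q7-x->q7 q7-y->q8 q8-x->q9 q8-y->q10 q9-x->q9 q9-y->q9 q10-x->q7 q10-y->q10

Run two small machines in parallel and take their product. The first has 5 states tracking whether the input so far still matches the prefix `yyx`; the second has 4 states tracking partial matches of the forbidden pattern `xyx`. A product state is a pair (one from each), accepting exactly when both do.
An 11-state machine:
          x    y  
>  q0     q1   q2 
   q1     q1   q3 
   q2     q1   q4 
   q3     q5   q6 
   q4     q7   q6 
   q5     q5   q5 
   q6     q1   q6 
 * q7     q7   q8 
 * q8     q9  q10 
   q9     q9   q9 
 * q10    q7  q10 
(> = start, * = accepting)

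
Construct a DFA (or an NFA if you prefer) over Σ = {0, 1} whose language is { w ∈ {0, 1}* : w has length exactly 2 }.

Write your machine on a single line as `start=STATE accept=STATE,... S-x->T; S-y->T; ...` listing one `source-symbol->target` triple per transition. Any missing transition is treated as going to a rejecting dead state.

start=q0; accept=q2; q0-0->q1; q0-1->q1; q1-0->q2; q1-1->q2; q2-0->q3; q2-1->q3; q3-0->q3; q3-1->q3

Count input length up to 3: every symbol moves from q0 toward q3, which means 'more than 2' and absorbs. Accept from {q2}.
With 4 states:
        0   1  
>  q0   q1  q1 
   q1   q2  q2 
 * q2   q3  q3 
   q3   q3  q3 
(> = start, * = accepting)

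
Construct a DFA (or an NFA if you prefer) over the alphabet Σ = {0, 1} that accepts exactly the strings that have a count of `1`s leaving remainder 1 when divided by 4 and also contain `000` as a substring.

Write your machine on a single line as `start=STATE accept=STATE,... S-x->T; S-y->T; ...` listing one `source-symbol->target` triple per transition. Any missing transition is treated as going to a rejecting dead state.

Build one automaton per condition and run them in lockstep. The first has 4 states tracking the count of `1`s modulo 4; the second has 4 states tracking whether and how much of `000` has been seen. A product state is a pair (one from each), accepting exactly when both do.
16 states suffice.
       0  1 
>  A   B  C 
   B   D  C 
   C   E  F 
   D   G  C 
   E   H  F 
   F   I  J 
   G   G  K 
   H   K  F 
   I   L  J 
   J   M  A 
 * K   K  N 
   L   N  J 
   M   O  A 
   N   N  P 
   O   P  A 
   P   P  G 
(> = start, * = accepting)

start=A; accept=K; A-0->B; A-1->C; B-0->D; B-1->C; C-0->E; C-1->F; D-0->G; D-1->C; E-0->H; E-1->F; F-0->I; F-1->J; G-0->G; G-1->K; H-0->K; H-1->F; I-0->L; I-1->J; J-0->M; J-1->A; K-0->K; K-1->N; L-0->N; L-1->J; M-0->O; M-1->A; N-0->N; N-1->P; O-0->P; O-1->A; P-0->P; P-1->G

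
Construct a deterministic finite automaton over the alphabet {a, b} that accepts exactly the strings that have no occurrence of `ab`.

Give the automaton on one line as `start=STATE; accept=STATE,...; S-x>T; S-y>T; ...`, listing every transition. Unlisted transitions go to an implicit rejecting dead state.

start=q0; accept=q0,q1; q0-a>q1; q0-b>q0; q1-a>q1; q1-b>q2; q2-a>q2; q2-b>q2

This is the complement of 'contains `ab`'. Use the same substring-matching states — q0 through q2 holding how much of `ab` has just been matched — but flip the accepting set: everything except the trap q2 accepts.
With 3 states:
        a   b  
>* q0   q1  q0 
 * q1   q1  q2 
   q2   q2  q2 
(> = start, * = accepting)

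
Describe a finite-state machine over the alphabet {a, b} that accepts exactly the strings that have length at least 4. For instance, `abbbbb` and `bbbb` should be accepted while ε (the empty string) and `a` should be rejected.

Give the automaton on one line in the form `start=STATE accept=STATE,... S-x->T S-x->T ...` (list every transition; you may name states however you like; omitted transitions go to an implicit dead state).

start=s0 accept=s4,s5 s0-a->s1 s0-b->s1 s1-a->s2 s1-b->s2 s2-a->s3 s2-b->s3 s3-a->s4 s3-b->s4 s4-a->s5 s4-b->s5 s5-a->s5 s5-b->s5

Count input length up to 5: every symbol moves from s0 toward s5, which means 'more than 4' and absorbs. Accept from {s4, s5}.
A 6-state machine:
        a   b  
>  s0   s1  s1 
   s1   s2  s2 
   s2   s3  s3 
   s3   s4  s4 
 * s4   s5  s5 
 * s5   s5  s5 
(> = start, * = accepting)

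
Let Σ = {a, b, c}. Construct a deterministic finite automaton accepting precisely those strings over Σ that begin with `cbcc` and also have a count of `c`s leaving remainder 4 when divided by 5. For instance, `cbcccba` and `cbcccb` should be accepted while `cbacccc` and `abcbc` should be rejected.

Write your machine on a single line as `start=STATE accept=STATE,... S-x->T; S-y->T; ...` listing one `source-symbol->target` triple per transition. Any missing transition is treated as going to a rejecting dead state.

Run two small machines in parallel and take their product. The first has 6 states tracking whether the input so far still matches the prefix `cbcc`; the second has 5 states tracking the count of `c`s modulo 5. A product state is a pair (one from each), accepting exactly when both do.
          a    b    c  
>  q0     q1   q1   q2 
   q1     q1   q1   q3 
   q2     q3   q4   q5 
   q3     q3   q3   q5 
   q4     q3   q3   q6 
   q5     q5   q5   q7 
   q6     q5   q5   q8 
   q7     q7   q7   q9 
   q8     q8   q8  q10 
   q9     q9   q9   q1 
 * q10   q10  q10  q11 
   q11   q11  q11  q12 
   q12   q12  q12  q13 
   q13   q13  q13   q8 
(> = start, * = accepting)

start=q0; accept=q10; q0-a->q1; q0-b->q1; q0-c->q2; q1-a->q1; q1-b->q1; q1-c->q3; q2-a->q3; q2-b->q4; q2-c->q5; q3-a->q3; q3-b->q3; q3-c->q5; q4-a->q3; q4-b->q3; q4-c->q6; q5-a->q5; q5-b->q5; q5-c->q7; q6-a->q5; q6-b->q5; q6-c->q8; q7-a->q7; q7-b->q7; q7-c->q9; q8-a->q8; q8-b->q8; q8-c->q10; q9-a->q9; q9-b->q9; q9-c->q1; q10-a->q10; q10-b->q10; q10-c->q11; q11-a->q11; q11-b->q11; q11-c->q12; q12-a->q12; q12-b->q12; q12-c->q13; q13-a->q13; q13-b->q13; q13-c->q8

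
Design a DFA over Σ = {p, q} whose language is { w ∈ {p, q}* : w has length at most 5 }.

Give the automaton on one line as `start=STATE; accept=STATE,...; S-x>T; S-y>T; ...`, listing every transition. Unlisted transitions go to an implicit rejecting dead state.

start=S0; accept=S0,S1,S2,S3,S4,S5; S0-p>S1; S0-q>S1; S1-p>S2; S1-q>S2; S2-p>S3; S2-q>S3; S3-p>S4; S3-q>S4; S4-p>S5; S4-q>S5; S5-p>S6; S5-q>S6; S6-p>S6; S6-q>S6

Count input length up to 6: every symbol moves from S0 toward S6, which means 'more than 5' and absorbs. Accept from {S0, S1, S2, S3, S4, S5}.
A 7-state machine:
        p   q  
>* S0   S1  S1 
 * S1   S2  S2 
 * S2   S3  S3 
 * S3   S4  S4 
 * S4   S5  S5 
 * S5   S6  S6 
   S6   S6  S6 
(> = start, * = accepting)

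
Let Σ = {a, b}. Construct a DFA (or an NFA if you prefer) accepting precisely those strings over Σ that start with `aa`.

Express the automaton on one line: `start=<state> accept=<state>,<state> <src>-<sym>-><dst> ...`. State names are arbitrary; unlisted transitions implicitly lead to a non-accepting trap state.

Walk along `aa` while the input agrees: from q0 take `a` to q1, and so on. Any deviation drops to the rejecting sink q3. Once q2 is reached the prefix is confirmed and every continuation is accepted.
4 states suffice.
        a   b  
>  q0   q1  q3 
   q1   q2  q3 
 * q2   q2  q2 
   q3   q3  q3 
(> = start, * = accepting)

start=q0 accept=q2 q0-a->q1 q0-b->q3 q1-a->q2 q1-b->q3 q2-a->q2 q2-b->q2 q3-a->q3 q3-b->q3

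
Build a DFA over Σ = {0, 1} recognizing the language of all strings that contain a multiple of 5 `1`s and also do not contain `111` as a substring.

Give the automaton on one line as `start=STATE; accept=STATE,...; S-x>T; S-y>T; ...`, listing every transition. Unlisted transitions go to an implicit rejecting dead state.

start=q0; accept=q0,q16,q17; q0-0>q0; q0-1>q1; q1-0>q2; q1-1>q3; q2-0>q2; q2-1>q4; q3-0>q5; q3-1>q6; q4-0>q5; q4-1>q7; q5-0>q5; q5-1>q8; q6-0>q6; q6-1>q9; q7-0>q10; q7-1>q9; q8-0>q10; q8-1>q11; q9-0>q9; q9-1>q12; q10-0>q10; q10-1>q13; q11-0>q14; q11-1>q12; q12-0>q12; q12-1>q15; q13-0>q14; q13-1>q16; q14-0>q14; q14-1>q17; q15-0>q15; q15-1>q18; q16-0>q0; q16-1>q15; q17-0>q0; q17-1>q19; q18-0>q18; q18-1>q6; q19-0>q2; q19-1>q18

Run two small machines in parallel and take their product. One (5 states) tracks the count of `1`s modulo 5; the other (4 states) tracks partial matches of the forbidden pattern `111`. Each combined state is a pair, one component from each; accept when both components accept.
A 20-state machine:
          0    1  
>* q0     q0   q1 
   q1     q2   q3 
   q2     q2   q4 
   q3     q5   q6 
   q4     q5   q7 
   q5     q5   q8 
   q6     q6   q9 
   q7    q10   q9 
   q8    q10  q11 
   q9     q9  q12 
   q10   q10  q13 
   q11   q14  q12 
   q12   q12  q15 
   q13   q14  q16 
   q14   q14  q17 
   q15   q15  q18 
 * q16    q0  q15 
 * q17    q0  q19 
   q18   q18   q6 
   q19    q2  q18 
(> = start, * = accepting)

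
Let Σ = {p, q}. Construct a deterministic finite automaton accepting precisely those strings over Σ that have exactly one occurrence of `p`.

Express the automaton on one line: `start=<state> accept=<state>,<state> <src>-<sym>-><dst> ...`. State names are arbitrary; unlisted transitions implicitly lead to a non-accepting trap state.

Only the number of `p`s matters, and only up to 2. Make a chain S0 → S1 → S2 advanced by each `p` (with S2 absorbing); every other symbol self-loops. The accepting set is {S1}.
With 3 states:
        p   q  
>  S0   S1  S0 
 * S1   S2  S1 
   S2   S2  S2 
(> = start, * = accepting)

start=S0 accept=S1 S0-p->S1 S0-q->S0 S1-p->S2 S1-q->S1 S2-p->S2 S2-q->S2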